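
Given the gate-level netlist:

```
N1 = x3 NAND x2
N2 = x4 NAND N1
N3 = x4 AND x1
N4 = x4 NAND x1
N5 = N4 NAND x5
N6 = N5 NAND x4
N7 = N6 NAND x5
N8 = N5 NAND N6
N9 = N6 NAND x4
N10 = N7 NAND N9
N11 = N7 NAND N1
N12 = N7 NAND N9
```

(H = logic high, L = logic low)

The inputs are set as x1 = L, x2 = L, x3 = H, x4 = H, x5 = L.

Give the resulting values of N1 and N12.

N1 = x3 NAND x2 = H NAND L = H
N4 = x4 NAND x1 = H NAND L = H
N5 = N4 NAND x5 = H NAND L = H
N6 = N5 NAND x4 = H NAND H = L
N7 = N6 NAND x5 = L NAND L = H
N9 = N6 NAND x4 = L NAND H = H
N12 = N7 NAND N9 = H NAND H = L

N1 = H, N12 = L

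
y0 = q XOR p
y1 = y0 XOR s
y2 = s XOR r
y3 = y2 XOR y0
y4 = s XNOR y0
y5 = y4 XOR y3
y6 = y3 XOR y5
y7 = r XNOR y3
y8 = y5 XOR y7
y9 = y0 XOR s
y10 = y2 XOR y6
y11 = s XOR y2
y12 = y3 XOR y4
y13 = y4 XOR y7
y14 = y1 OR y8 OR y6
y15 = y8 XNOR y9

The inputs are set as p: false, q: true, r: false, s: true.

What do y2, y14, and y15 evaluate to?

y2 = true  y14 = true  y15 = true

y0 = q XOR p = true XOR false = true
y1 = y0 XOR s = true XOR true = false
y2 = s XOR r = true XOR false = true
y3 = y2 XOR y0 = true XOR true = false
y4 = s XNOR y0 = true XNOR true = true
y5 = y4 XOR y3 = true XOR false = true
y6 = y3 XOR y5 = false XOR true = true
y7 = r XNOR y3 = false XNOR false = true
y8 = y5 XOR y7 = true XOR true = false
y9 = y0 XOR s = true XOR true = false
y14 = y1 OR y8 OR y6 = false OR false OR true = true
y15 = y8 XNOR y9 = false XNOR false = true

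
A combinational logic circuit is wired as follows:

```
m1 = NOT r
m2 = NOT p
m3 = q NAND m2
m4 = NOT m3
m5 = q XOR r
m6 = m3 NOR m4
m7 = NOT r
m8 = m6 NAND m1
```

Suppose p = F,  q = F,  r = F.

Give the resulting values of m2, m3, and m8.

m2 = T, m3 = T, m8 = T

m1 = NOT r = NOT F = T
m2 = NOT p = NOT F = T
m3 = q NAND m2 = F NAND T = T
m4 = NOT m3 = NOT T = F
m6 = m3 NOR m4 = T NOR F = F
m8 = m6 NAND m1 = F NAND T = T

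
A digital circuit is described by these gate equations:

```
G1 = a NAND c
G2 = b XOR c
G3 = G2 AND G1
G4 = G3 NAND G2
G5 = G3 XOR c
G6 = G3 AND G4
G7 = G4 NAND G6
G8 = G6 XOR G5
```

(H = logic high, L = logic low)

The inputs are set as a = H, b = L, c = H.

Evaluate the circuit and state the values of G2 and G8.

G1 = a NAND c = H NAND H = L
G2 = b XOR c = L XOR H = H
G3 = G2 AND G1 = H AND L = L
G4 = G3 NAND G2 = L NAND H = H
G5 = G3 XOR c = L XOR H = H
G6 = G3 AND G4 = L AND H = L
G8 = G6 XOR G5 = L XOR H = H

G2 = H, G8 = H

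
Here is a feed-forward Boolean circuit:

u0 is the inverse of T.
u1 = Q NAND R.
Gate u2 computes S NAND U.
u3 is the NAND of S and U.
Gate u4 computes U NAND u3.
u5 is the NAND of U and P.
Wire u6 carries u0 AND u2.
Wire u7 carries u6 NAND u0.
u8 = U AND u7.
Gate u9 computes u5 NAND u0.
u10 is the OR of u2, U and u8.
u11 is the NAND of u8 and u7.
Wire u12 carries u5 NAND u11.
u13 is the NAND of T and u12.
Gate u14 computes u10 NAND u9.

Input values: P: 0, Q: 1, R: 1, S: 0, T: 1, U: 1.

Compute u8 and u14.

u8 = 1  u14 = 0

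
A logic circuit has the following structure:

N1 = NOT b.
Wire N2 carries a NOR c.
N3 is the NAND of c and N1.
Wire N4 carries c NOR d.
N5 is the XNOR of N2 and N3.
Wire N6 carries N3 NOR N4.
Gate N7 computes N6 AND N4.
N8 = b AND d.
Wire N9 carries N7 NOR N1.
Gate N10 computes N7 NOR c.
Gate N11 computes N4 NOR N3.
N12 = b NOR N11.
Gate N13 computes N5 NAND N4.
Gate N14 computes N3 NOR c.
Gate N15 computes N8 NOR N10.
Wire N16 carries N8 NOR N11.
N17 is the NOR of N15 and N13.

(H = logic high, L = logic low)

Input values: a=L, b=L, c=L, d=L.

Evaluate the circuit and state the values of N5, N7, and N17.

N5 = H  N7 = L  N17 = H

N1 = NOT b = NOT L = H
N2 = a NOR c = L NOR L = H
N3 = c NAND N1 = L NAND H = H
N4 = c NOR d = L NOR L = H
N5 = N2 XNOR N3 = H XNOR H = H
N6 = N3 NOR N4 = H NOR H = L
N7 = N6 AND N4 = L AND H = L
N8 = b AND d = L AND L = L
N10 = N7 NOR c = L NOR L = H
N13 = N5 NAND N4 = H NAND H = L
N15 = N8 NOR N10 = L NOR H = L
N17 = N15 NOR N13 = L NOR L = H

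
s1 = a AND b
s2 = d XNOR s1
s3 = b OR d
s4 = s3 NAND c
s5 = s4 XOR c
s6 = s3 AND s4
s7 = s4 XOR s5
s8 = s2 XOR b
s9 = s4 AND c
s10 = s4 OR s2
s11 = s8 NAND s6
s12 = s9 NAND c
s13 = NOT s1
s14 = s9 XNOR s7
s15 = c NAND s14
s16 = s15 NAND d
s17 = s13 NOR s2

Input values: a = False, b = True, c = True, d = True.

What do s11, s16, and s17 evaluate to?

s11 = True, s16 = False, s17 = False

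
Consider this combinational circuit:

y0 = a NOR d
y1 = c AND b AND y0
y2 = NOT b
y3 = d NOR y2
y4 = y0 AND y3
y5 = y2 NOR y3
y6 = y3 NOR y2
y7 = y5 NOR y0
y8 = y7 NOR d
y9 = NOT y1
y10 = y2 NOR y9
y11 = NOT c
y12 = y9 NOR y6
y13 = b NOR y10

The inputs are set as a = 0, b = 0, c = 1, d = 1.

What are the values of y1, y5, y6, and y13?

y1 = 0, y5 = 0, y6 = 0, y13 = 1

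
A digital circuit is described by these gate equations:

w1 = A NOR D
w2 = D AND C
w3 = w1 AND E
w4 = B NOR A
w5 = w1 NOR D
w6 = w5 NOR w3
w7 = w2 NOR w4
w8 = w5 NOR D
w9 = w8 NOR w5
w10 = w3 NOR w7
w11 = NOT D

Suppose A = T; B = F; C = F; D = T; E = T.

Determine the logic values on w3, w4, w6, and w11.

w3 = F  w4 = F  w6 = T  w11 = F

w1 = A NOR D = T NOR T = F
w3 = w1 AND E = F AND T = F
w4 = B NOR A = F NOR T = F
w5 = w1 NOR D = F NOR T = F
w6 = w5 NOR w3 = F NOR F = T
w11 = NOT D = NOT T = F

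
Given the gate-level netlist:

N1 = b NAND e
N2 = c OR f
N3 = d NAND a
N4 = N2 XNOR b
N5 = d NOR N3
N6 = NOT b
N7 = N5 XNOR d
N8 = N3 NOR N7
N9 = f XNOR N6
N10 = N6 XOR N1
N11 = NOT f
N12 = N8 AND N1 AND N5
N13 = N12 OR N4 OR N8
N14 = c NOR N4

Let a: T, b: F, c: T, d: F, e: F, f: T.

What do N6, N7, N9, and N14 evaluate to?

N2 = c OR f = T OR T = T
N3 = d NAND a = F NAND T = T
N4 = N2 XNOR b = T XNOR F = F
N5 = d NOR N3 = F NOR T = F
N6 = NOT b = NOT F = T
N7 = N5 XNOR d = F XNOR F = T
N9 = f XNOR N6 = T XNOR T = T
N14 = c NOR N4 = T NOR F = F

N6 = T, N7 = T, N9 = T, N14 = F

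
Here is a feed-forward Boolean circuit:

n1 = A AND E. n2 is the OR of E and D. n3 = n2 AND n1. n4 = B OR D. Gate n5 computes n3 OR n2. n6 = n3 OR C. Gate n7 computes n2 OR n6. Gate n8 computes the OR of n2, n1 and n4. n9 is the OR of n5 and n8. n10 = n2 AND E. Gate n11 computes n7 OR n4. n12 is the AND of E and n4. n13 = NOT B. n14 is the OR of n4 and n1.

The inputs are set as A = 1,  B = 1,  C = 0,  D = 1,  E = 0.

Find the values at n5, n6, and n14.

n5 = 1, n6 = 0, n14 = 1

n1 = A AND E = 1 AND 0 = 0
n2 = E OR D = 0 OR 1 = 1
n3 = n2 AND n1 = 1 AND 0 = 0
n4 = B OR D = 1 OR 1 = 1
n5 = n3 OR n2 = 0 OR 1 = 1
n6 = n3 OR C = 0 OR 0 = 0
n14 = n4 OR n1 = 1 OR 0 = 1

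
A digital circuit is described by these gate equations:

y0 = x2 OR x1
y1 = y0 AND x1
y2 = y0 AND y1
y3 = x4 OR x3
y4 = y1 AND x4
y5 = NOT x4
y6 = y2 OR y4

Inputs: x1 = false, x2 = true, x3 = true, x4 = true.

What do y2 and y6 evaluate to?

y0 = x2 OR x1 = true OR false = true
y1 = y0 AND x1 = true AND false = false
y2 = y0 AND y1 = true AND false = false
y4 = y1 AND x4 = false AND true = false
y6 = y2 OR y4 = false OR false = false

y2 = false, y6 = false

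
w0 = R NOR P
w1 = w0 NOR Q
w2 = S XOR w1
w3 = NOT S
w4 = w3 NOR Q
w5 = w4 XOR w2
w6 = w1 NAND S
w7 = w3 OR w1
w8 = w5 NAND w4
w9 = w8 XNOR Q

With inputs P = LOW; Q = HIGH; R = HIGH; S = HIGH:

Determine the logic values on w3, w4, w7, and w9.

w3 = LOW, w4 = LOW, w7 = LOW, w9 = HIGH

w0 = R NOR P = HIGH NOR LOW = LOW
w1 = w0 NOR Q = LOW NOR HIGH = LOW
w2 = S XOR w1 = HIGH XOR LOW = HIGH
w3 = NOT S = NOT HIGH = LOW
w4 = w3 NOR Q = LOW NOR HIGH = LOW
w5 = w4 XOR w2 = LOW XOR HIGH = HIGH
w7 = w3 OR w1 = LOW OR LOW = LOW
w8 = w5 NAND w4 = HIGH NAND LOW = HIGH
w9 = w8 XNOR Q = HIGH XNOR HIGH = HIGH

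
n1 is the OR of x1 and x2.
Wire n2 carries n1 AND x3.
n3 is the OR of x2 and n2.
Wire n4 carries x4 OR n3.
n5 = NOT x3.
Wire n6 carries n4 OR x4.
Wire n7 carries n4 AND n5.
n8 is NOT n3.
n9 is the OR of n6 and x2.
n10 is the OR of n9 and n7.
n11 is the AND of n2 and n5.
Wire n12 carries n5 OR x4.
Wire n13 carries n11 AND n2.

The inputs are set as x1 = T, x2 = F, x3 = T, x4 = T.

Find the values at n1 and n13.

n1 = x1 OR x2 = T OR F = T
n2 = n1 AND x3 = T AND T = T
n5 = NOT x3 = NOT T = F
n11 = n2 AND n5 = T AND F = F
n13 = n11 AND n2 = F AND T = F

n1 = T, n13 = F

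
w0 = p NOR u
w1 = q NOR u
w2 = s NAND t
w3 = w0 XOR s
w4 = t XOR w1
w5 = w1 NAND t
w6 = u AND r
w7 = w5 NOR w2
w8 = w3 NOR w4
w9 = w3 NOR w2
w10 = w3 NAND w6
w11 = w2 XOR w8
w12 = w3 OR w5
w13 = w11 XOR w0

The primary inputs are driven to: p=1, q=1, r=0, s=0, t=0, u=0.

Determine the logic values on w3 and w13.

w0 = p NOR u = 1 NOR 0 = 0
w1 = q NOR u = 1 NOR 0 = 0
w2 = s NAND t = 0 NAND 0 = 1
w3 = w0 XOR s = 0 XOR 0 = 0
w4 = t XOR w1 = 0 XOR 0 = 0
w8 = w3 NOR w4 = 0 NOR 0 = 1
w11 = w2 XOR w8 = 1 XOR 1 = 0
w13 = w11 XOR w0 = 0 XOR 0 = 0

w3 = 0, w13 = 0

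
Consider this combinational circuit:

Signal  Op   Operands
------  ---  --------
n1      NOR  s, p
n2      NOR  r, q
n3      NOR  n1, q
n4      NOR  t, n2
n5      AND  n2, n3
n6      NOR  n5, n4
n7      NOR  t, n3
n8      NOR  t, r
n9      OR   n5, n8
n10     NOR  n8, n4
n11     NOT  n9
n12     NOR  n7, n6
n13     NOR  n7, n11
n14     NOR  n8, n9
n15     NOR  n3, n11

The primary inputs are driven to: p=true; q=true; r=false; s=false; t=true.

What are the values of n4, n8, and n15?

n1 = s NOR p = false NOR true = false
n2 = r NOR q = false NOR true = false
n3 = n1 NOR q = false NOR true = false
n4 = t NOR n2 = true NOR false = false
n5 = n2 AND n3 = false AND false = false
n8 = t NOR r = true NOR false = false
n9 = n5 OR n8 = false OR false = false
n11 = NOT n9 = NOT false = true
n15 = n3 NOR n11 = false NOR true = false

n4 = false  n8 = false  n15 = false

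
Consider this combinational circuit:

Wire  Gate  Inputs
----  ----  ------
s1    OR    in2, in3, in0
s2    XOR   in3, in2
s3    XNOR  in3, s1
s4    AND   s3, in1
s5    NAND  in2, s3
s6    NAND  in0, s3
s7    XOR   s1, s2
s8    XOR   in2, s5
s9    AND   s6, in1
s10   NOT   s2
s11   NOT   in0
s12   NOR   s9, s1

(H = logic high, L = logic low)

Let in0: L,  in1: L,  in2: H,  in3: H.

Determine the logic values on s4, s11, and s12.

s4 = L, s11 = H, s12 = L

s1 = in2 OR in3 OR in0 = H OR H OR L = H
s3 = in3 XNOR s1 = H XNOR H = H
s4 = s3 AND in1 = H AND L = L
s6 = in0 NAND s3 = L NAND H = H
s9 = s6 AND in1 = H AND L = L
s11 = NOT in0 = NOT L = H
s12 = s9 NOR s1 = L NOR H = L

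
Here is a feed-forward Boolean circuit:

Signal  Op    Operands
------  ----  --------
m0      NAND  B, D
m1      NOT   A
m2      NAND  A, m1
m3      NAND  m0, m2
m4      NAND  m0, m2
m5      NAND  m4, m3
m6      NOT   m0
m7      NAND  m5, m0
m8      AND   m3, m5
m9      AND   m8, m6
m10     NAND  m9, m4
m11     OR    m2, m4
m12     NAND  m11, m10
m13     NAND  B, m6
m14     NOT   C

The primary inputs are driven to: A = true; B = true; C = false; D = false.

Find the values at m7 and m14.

m0 = B NAND D = true NAND false = true
m1 = NOT A = NOT true = false
m2 = A NAND m1 = true NAND false = true
m3 = m0 NAND m2 = true NAND true = false
m4 = m0 NAND m2 = true NAND true = false
m5 = m4 NAND m3 = false NAND false = true
m7 = m5 NAND m0 = true NAND true = false
m14 = NOT C = NOT false = true

m7 = false; m14 = true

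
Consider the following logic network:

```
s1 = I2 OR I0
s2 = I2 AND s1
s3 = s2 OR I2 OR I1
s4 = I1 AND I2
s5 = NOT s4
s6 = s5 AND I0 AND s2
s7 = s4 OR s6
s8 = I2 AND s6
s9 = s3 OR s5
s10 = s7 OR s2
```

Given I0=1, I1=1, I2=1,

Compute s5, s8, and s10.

s5 = 0  s8 = 0  s10 = 1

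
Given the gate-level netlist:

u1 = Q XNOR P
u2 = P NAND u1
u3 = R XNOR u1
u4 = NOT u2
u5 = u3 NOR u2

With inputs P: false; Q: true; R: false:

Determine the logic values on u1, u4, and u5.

u1 = Q XNOR P = true XNOR false = false
u2 = P NAND u1 = false NAND false = true
u3 = R XNOR u1 = false XNOR false = true
u4 = NOT u2 = NOT true = false
u5 = u3 NOR u2 = true NOR true = false

u1 = false, u4 = false, u5 = false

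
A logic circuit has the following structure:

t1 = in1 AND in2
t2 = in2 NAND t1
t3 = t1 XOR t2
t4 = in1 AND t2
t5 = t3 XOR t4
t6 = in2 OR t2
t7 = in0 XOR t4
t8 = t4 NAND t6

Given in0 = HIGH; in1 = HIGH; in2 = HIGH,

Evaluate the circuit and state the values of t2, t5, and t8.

t2 = LOW  t5 = HIGH  t8 = HIGH

t1 = in1 AND in2 = HIGH AND HIGH = HIGH
t2 = in2 NAND t1 = HIGH NAND HIGH = LOW
t3 = t1 XOR t2 = HIGH XOR LOW = HIGH
t4 = in1 AND t2 = HIGH AND LOW = LOW
t5 = t3 XOR t4 = HIGH XOR LOW = HIGH
t6 = in2 OR t2 = HIGH OR LOW = HIGH
t8 = t4 NAND t6 = LOW NAND HIGH = HIGH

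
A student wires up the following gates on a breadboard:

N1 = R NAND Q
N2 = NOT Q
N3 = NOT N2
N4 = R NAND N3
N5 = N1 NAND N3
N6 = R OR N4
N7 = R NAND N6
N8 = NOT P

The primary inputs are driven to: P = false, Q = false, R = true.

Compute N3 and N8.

N3 = false, N8 = true

N2 = NOT Q = NOT false = true
N3 = NOT N2 = NOT true = false
N8 = NOT P = NOT false = true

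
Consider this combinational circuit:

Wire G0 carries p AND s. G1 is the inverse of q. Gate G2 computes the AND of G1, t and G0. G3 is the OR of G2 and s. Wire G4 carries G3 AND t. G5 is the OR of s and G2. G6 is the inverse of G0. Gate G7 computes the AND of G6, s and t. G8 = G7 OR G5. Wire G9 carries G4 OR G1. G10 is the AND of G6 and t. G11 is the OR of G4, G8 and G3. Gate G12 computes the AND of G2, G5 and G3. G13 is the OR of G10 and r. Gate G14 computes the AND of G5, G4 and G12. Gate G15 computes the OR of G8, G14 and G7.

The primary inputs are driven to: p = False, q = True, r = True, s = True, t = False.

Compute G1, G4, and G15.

G0 = p AND s = False AND True = False
G1 = NOT q = NOT True = False
G2 = G1 AND t AND G0 = False AND False AND False = False
G3 = G2 OR s = False OR True = True
G4 = G3 AND t = True AND False = False
G5 = s OR G2 = True OR False = True
G6 = NOT G0 = NOT False = True
G7 = G6 AND s AND t = True AND True AND False = False
G8 = G7 OR G5 = False OR True = True
G12 = G2 AND G5 AND G3 = False AND True AND True = False
G14 = G5 AND G4 AND G12 = True AND False AND False = False
G15 = G8 OR G14 OR G7 = True OR False OR False = True

G1 = False; G4 = False; G15 = True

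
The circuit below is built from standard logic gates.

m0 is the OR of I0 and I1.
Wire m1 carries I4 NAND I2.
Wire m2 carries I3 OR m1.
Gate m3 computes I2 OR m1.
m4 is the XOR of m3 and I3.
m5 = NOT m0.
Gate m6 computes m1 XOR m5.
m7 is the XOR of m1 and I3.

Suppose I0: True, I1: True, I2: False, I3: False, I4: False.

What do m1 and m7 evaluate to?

m1 = I4 NAND I2 = False NAND False = True
m7 = m1 XOR I3 = True XOR False = True

m1 = True, m7 = True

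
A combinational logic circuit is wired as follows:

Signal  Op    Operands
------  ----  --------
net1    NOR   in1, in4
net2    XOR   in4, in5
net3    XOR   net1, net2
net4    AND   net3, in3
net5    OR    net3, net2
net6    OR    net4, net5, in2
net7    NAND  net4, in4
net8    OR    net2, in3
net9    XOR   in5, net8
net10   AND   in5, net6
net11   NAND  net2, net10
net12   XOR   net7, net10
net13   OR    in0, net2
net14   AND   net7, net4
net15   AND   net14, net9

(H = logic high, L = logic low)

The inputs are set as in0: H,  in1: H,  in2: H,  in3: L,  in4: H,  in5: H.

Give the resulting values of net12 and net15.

net1 = in1 NOR in4 = H NOR H = L
net2 = in4 XOR in5 = H XOR H = L
net3 = net1 XOR net2 = L XOR L = L
net4 = net3 AND in3 = L AND L = L
net5 = net3 OR net2 = L OR L = L
net6 = net4 OR net5 OR in2 = L OR L OR H = H
net7 = net4 NAND in4 = L NAND H = H
net8 = net2 OR in3 = L OR L = L
net9 = in5 XOR net8 = H XOR L = H
net10 = in5 AND net6 = H AND H = H
net12 = net7 XOR net10 = H XOR H = L
net14 = net7 AND net4 = H AND L = L
net15 = net14 AND net9 = L AND H = L

net12 = L  net15 = L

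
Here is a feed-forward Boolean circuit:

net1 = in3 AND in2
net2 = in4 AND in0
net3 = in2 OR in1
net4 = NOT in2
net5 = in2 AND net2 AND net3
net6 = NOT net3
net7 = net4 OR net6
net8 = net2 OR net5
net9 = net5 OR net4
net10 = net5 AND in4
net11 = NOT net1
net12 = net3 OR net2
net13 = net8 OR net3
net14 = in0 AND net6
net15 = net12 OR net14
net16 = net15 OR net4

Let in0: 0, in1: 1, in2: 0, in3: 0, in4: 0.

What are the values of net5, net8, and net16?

net5 = 0; net8 = 0; net16 = 1

net2 = in4 AND in0 = 0 AND 0 = 0
net3 = in2 OR in1 = 0 OR 1 = 1
net4 = NOT in2 = NOT 0 = 1
net5 = in2 AND net2 AND net3 = 0 AND 0 AND 1 = 0
net6 = NOT net3 = NOT 1 = 0
net8 = net2 OR net5 = 0 OR 0 = 0
net12 = net3 OR net2 = 1 OR 0 = 1
net14 = in0 AND net6 = 0 AND 0 = 0
net15 = net12 OR net14 = 1 OR 0 = 1
net16 = net15 OR net4 = 1 OR 1 = 1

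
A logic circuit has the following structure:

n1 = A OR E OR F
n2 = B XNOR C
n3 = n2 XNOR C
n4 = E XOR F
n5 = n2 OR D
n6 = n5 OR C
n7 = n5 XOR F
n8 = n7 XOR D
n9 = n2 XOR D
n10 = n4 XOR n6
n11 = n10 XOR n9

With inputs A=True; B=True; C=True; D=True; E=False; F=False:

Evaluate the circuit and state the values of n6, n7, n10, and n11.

n2 = B XNOR C = True XNOR True = True
n4 = E XOR F = False XOR False = False
n5 = n2 OR D = True OR True = True
n6 = n5 OR C = True OR True = True
n7 = n5 XOR F = True XOR False = True
n9 = n2 XOR D = True XOR True = False
n10 = n4 XOR n6 = False XOR True = True
n11 = n10 XOR n9 = True XOR False = True

n6 = True, n7 = True, n10 = True, n11 = True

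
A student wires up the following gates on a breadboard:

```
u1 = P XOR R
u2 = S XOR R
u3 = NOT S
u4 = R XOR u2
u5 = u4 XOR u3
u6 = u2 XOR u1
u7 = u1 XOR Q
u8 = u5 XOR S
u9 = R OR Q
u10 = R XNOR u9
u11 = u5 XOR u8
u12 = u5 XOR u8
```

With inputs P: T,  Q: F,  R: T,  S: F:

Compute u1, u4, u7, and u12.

u1 = F, u4 = F, u7 = F, u12 = F

u1 = P XOR R = T XOR T = F
u2 = S XOR R = F XOR T = T
u3 = NOT S = NOT F = T
u4 = R XOR u2 = T XOR T = F
u5 = u4 XOR u3 = F XOR T = T
u7 = u1 XOR Q = F XOR F = F
u8 = u5 XOR S = T XOR F = T
u12 = u5 XOR u8 = T XOR T = F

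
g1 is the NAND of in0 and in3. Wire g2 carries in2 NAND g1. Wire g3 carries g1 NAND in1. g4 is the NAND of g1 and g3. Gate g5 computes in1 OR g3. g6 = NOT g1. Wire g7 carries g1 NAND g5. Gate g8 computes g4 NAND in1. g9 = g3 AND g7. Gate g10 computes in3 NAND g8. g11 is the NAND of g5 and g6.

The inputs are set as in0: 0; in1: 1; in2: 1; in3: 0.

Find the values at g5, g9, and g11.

g5 = 1, g9 = 0, g11 = 1

g1 = in0 NAND in3 = 0 NAND 0 = 1
g3 = g1 NAND in1 = 1 NAND 1 = 0
g5 = in1 OR g3 = 1 OR 0 = 1
g6 = NOT g1 = NOT 1 = 0
g7 = g1 NAND g5 = 1 NAND 1 = 0
g9 = g3 AND g7 = 0 AND 0 = 0
g11 = g5 NAND g6 = 1 NAND 0 = 1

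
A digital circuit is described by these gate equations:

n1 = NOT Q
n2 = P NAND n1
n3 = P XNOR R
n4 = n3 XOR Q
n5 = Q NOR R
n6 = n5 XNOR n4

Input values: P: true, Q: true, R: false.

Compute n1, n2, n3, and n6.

n1 = NOT Q = NOT true = false
n2 = P NAND n1 = true NAND false = true
n3 = P XNOR R = true XNOR false = false
n4 = n3 XOR Q = false XOR true = true
n5 = Q NOR R = true NOR false = false
n6 = n5 XNOR n4 = false XNOR true = false

n1 = false; n2 = true; n3 = false; n6 = false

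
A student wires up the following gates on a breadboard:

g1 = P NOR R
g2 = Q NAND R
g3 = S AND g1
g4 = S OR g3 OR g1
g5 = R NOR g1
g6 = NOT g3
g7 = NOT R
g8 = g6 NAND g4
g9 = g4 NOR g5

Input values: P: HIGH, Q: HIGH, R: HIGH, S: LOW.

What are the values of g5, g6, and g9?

g5 = LOW, g6 = HIGH, g9 = HIGH

g1 = P NOR R = HIGH NOR HIGH = LOW
g3 = S AND g1 = LOW AND LOW = LOW
g4 = S OR g3 OR g1 = LOW OR LOW OR LOW = LOW
g5 = R NOR g1 = HIGH NOR LOW = LOW
g6 = NOT g3 = NOT LOW = HIGH
g9 = g4 NOR g5 = LOW NOR LOW = HIGH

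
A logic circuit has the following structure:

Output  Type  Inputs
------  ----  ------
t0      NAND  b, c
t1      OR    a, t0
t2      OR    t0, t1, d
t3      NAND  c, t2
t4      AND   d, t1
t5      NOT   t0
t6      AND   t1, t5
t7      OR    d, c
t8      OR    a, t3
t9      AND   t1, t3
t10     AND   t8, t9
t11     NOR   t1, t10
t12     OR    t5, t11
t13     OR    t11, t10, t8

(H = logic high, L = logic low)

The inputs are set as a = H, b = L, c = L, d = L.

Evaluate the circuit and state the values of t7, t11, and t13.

t0 = b NAND c = L NAND L = H
t1 = a OR t0 = H OR H = H
t2 = t0 OR t1 OR d = H OR H OR L = H
t3 = c NAND t2 = L NAND H = H
t7 = d OR c = L OR L = L
t8 = a OR t3 = H OR H = H
t9 = t1 AND t3 = H AND H = H
t10 = t8 AND t9 = H AND H = H
t11 = t1 NOR t10 = H NOR H = L
t13 = t11 OR t10 OR t8 = L OR H OR H = H

t7 = L, t11 = L, t13 = H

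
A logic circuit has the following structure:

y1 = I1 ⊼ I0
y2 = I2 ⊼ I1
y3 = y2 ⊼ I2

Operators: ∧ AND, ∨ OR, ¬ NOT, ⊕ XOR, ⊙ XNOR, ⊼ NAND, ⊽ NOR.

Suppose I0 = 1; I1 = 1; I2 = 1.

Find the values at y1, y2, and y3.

y1 = I1 NAND I0 = 1 NAND 1 = 0
y2 = I2 NAND I1 = 1 NAND 1 = 0
y3 = y2 NAND I2 = 0 NAND 1 = 1

y1 = 0, y2 = 0, y3 = 1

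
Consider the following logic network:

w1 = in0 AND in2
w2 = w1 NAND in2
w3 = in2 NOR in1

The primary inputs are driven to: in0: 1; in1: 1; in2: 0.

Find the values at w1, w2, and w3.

w1 = in0 AND in2 = 1 AND 0 = 0
w2 = w1 NAND in2 = 0 NAND 0 = 1
w3 = in2 NOR in1 = 0 NOR 1 = 0

w1 = 0, w2 = 1, w3 = 0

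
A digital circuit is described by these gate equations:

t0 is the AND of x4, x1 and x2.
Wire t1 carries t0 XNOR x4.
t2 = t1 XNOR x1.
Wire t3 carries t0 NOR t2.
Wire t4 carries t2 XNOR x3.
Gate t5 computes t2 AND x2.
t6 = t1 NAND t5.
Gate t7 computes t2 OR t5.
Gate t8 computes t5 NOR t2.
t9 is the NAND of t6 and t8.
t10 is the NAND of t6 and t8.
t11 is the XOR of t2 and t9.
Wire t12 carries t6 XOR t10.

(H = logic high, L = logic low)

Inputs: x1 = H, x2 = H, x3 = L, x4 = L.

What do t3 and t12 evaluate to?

t3 = L; t12 = H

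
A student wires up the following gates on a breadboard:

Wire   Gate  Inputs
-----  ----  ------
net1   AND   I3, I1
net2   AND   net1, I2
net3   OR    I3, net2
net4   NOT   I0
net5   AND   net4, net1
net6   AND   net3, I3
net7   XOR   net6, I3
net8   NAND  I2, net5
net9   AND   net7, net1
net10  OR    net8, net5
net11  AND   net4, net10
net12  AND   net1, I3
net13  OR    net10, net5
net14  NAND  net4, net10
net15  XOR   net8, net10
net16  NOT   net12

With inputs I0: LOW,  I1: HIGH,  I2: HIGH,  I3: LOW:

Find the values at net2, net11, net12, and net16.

net2 = LOW, net11 = HIGH, net12 = LOW, net16 = HIGH

net1 = I3 AND I1 = LOW AND HIGH = LOW
net2 = net1 AND I2 = LOW AND HIGH = LOW
net4 = NOT I0 = NOT LOW = HIGH
net5 = net4 AND net1 = HIGH AND LOW = LOW
net8 = I2 NAND net5 = HIGH NAND LOW = HIGH
net10 = net8 OR net5 = HIGH OR LOW = HIGH
net11 = net4 AND net10 = HIGH AND HIGH = HIGH
net12 = net1 AND I3 = LOW AND LOW = LOW
net16 = NOT net12 = NOT LOW = HIGH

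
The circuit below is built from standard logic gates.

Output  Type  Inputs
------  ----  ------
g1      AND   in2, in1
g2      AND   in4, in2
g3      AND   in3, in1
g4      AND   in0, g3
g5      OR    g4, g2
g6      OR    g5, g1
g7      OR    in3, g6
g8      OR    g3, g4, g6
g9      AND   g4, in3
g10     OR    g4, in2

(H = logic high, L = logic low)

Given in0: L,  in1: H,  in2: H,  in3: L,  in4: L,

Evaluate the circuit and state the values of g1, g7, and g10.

g1 = in2 AND in1 = H AND H = H
g2 = in4 AND in2 = L AND H = L
g3 = in3 AND in1 = L AND H = L
g4 = in0 AND g3 = L AND L = L
g5 = g4 OR g2 = L OR L = L
g6 = g5 OR g1 = L OR H = H
g7 = in3 OR g6 = L OR H = H
g10 = g4 OR in2 = L OR H = H

g1 = H; g7 = H; g10 = H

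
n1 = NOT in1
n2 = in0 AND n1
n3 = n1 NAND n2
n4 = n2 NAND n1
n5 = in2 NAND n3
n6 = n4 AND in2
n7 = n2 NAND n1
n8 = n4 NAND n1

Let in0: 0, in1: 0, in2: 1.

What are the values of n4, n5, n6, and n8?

n1 = NOT in1 = NOT 0 = 1
n2 = in0 AND n1 = 0 AND 1 = 0
n3 = n1 NAND n2 = 1 NAND 0 = 1
n4 = n2 NAND n1 = 0 NAND 1 = 1
n5 = in2 NAND n3 = 1 NAND 1 = 0
n6 = n4 AND in2 = 1 AND 1 = 1
n8 = n4 NAND n1 = 1 NAND 1 = 0

n4 = 1  n5 = 0  n6 = 1  n8 = 0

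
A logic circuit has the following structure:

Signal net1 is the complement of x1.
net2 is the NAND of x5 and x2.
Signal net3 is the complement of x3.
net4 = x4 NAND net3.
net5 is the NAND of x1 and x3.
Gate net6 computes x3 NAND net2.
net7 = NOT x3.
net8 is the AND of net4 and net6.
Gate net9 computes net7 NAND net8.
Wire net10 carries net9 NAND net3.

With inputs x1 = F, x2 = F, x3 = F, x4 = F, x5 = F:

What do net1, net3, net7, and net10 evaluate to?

net1 = NOT x1 = NOT F = T
net2 = x5 NAND x2 = F NAND F = T
net3 = NOT x3 = NOT F = T
net4 = x4 NAND net3 = F NAND T = T
net6 = x3 NAND net2 = F NAND T = T
net7 = NOT x3 = NOT F = T
net8 = net4 AND net6 = T AND T = T
net9 = net7 NAND net8 = T NAND T = F
net10 = net9 NAND net3 = F NAND T = T

net1 = T, net3 = T, net7 = T, net10 = T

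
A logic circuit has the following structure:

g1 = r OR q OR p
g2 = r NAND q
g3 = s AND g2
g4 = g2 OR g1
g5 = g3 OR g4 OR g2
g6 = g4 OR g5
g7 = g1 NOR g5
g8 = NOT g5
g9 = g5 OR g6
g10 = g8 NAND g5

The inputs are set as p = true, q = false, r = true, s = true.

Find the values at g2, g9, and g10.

g2 = true, g9 = true, g10 = true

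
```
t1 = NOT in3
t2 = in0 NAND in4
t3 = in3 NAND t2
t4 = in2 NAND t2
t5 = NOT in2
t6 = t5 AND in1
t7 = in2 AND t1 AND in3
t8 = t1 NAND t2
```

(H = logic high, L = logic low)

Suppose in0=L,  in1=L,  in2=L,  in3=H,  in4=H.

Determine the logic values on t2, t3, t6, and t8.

t1 = NOT in3 = NOT H = L
t2 = in0 NAND in4 = L NAND H = H
t3 = in3 NAND t2 = H NAND H = L
t5 = NOT in2 = NOT L = H
t6 = t5 AND in1 = H AND L = L
t8 = t1 NAND t2 = L NAND H = H

t2 = H  t3 = L  t6 = L  t8 = H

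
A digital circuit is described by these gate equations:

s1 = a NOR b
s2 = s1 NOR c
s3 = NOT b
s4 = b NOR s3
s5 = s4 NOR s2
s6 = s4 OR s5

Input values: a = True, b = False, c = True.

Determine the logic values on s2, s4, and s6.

s1 = a NOR b = True NOR False = False
s2 = s1 NOR c = False NOR True = False
s3 = NOT b = NOT False = True
s4 = b NOR s3 = False NOR True = False
s5 = s4 NOR s2 = False NOR False = True
s6 = s4 OR s5 = False OR True = True

s2 = False, s4 = False, s6 = True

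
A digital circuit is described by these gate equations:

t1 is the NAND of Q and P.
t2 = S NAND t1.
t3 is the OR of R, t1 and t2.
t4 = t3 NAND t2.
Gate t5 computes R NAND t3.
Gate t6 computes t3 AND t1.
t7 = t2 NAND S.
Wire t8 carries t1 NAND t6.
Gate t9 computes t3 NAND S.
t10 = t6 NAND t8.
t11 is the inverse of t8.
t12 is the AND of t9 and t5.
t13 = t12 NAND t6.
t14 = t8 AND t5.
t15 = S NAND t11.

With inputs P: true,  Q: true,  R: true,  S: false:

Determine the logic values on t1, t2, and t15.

t1 = false; t2 = true; t15 = true

t1 = Q NAND P = true NAND true = false
t2 = S NAND t1 = false NAND false = true
t3 = R OR t1 OR t2 = true OR false OR true = true
t6 = t3 AND t1 = true AND false = false
t8 = t1 NAND t6 = false NAND false = true
t11 = NOT t8 = NOT true = false
t15 = S NAND t11 = false NAND false = true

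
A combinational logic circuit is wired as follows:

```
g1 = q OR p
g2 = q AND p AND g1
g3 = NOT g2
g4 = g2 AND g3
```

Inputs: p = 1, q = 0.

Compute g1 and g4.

g1 = 1; g4 = 0

g1 = q OR p = 0 OR 1 = 1
g2 = q AND p AND g1 = 0 AND 1 AND 1 = 0
g3 = NOT g2 = NOT 0 = 1
g4 = g2 AND g3 = 0 AND 1 = 0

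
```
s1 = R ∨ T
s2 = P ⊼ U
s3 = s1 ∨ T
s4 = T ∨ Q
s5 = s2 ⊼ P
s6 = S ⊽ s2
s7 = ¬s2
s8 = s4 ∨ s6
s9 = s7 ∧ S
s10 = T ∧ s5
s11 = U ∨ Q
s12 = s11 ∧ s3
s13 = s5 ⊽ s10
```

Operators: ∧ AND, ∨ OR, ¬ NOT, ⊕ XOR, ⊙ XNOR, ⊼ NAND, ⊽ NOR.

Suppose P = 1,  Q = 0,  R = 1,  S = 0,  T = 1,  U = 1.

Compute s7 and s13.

s2 = P NAND U = 1 NAND 1 = 0
s5 = s2 NAND P = 0 NAND 1 = 1
s7 = NOT s2 = NOT 0 = 1
s10 = T AND s5 = 1 AND 1 = 1
s13 = s5 NOR s10 = 1 NOR 1 = 0

s7 = 1, s13 = 0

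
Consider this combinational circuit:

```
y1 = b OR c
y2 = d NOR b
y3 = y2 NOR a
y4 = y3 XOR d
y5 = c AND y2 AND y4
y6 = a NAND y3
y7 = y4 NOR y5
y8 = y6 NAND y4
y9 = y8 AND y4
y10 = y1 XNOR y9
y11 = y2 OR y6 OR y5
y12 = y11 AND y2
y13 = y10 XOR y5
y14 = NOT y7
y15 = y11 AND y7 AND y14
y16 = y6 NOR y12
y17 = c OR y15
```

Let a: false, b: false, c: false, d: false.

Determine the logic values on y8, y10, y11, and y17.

y1 = b OR c = false OR false = false
y2 = d NOR b = false NOR false = true
y3 = y2 NOR a = true NOR false = false
y4 = y3 XOR d = false XOR false = false
y5 = c AND y2 AND y4 = false AND true AND false = false
y6 = a NAND y3 = false NAND false = true
y7 = y4 NOR y5 = false NOR false = true
y8 = y6 NAND y4 = true NAND false = true
y9 = y8 AND y4 = true AND false = false
y10 = y1 XNOR y9 = false XNOR false = true
y11 = y2 OR y6 OR y5 = true OR true OR false = true
y14 = NOT y7 = NOT true = false
y15 = y11 AND y7 AND y14 = true AND true AND false = false
y17 = c OR y15 = false OR false = false

y8 = true, y10 = true, y11 = true, y17 = false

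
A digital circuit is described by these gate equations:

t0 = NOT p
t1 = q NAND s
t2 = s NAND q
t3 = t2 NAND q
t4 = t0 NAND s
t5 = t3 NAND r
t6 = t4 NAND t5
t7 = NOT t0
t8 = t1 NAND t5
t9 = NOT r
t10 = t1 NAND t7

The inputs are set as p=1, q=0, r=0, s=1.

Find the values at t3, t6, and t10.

t3 = 1; t6 = 0; t10 = 0

t0 = NOT p = NOT 1 = 0
t1 = q NAND s = 0 NAND 1 = 1
t2 = s NAND q = 1 NAND 0 = 1
t3 = t2 NAND q = 1 NAND 0 = 1
t4 = t0 NAND s = 0 NAND 1 = 1
t5 = t3 NAND r = 1 NAND 0 = 1
t6 = t4 NAND t5 = 1 NAND 1 = 0
t7 = NOT t0 = NOT 0 = 1
t10 = t1 NAND t7 = 1 NAND 1 = 0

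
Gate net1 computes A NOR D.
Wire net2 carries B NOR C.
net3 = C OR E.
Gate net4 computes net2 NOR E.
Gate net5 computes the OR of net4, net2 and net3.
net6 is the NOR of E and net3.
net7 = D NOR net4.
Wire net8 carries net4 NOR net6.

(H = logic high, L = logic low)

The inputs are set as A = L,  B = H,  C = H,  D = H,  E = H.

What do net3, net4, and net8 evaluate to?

net3 = H  net4 = L  net8 = H

net2 = B NOR C = H NOR H = L
net3 = C OR E = H OR H = H
net4 = net2 NOR E = L NOR H = L
net6 = E NOR net3 = H NOR H = L
net8 = net4 NOR net6 = L NOR L = H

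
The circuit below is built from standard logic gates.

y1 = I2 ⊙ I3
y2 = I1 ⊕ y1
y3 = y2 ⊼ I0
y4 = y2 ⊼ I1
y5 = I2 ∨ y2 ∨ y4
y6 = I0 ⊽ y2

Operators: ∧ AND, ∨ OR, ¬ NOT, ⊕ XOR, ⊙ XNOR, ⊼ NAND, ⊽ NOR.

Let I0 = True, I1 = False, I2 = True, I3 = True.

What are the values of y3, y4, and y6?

y1 = I2 XNOR I3 = True XNOR True = True
y2 = I1 XOR y1 = False XOR True = True
y3 = y2 NAND I0 = True NAND True = False
y4 = y2 NAND I1 = True NAND False = True
y6 = I0 NOR y2 = True NOR True = False

y3 = False  y4 = True  y6 = False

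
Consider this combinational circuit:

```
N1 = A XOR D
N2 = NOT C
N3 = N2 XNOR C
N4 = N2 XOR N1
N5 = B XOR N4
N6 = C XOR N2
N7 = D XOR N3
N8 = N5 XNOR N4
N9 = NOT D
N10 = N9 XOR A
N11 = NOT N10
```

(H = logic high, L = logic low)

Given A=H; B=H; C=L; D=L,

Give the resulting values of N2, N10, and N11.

N2 = H; N10 = L; N11 = H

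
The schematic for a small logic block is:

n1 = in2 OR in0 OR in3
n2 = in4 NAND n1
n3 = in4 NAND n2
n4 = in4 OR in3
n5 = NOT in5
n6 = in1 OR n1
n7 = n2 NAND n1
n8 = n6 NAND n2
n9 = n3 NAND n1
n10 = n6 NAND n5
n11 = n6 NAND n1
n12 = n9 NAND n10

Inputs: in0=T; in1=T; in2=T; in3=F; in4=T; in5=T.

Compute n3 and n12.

n3 = T, n12 = T

n1 = in2 OR in0 OR in3 = T OR T OR F = T
n2 = in4 NAND n1 = T NAND T = F
n3 = in4 NAND n2 = T NAND F = T
n5 = NOT in5 = NOT T = F
n6 = in1 OR n1 = T OR T = T
n9 = n3 NAND n1 = T NAND T = F
n10 = n6 NAND n5 = T NAND F = T
n12 = n9 NAND n10 = F NAND T = T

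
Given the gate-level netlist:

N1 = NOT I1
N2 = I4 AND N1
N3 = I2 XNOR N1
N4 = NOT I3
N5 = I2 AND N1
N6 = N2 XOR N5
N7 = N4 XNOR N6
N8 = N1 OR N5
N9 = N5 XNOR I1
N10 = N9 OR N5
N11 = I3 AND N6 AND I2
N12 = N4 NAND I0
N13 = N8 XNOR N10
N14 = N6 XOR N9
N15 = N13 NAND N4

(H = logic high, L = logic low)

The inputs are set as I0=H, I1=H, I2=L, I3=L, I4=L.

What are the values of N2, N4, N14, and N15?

N2 = L, N4 = H, N14 = L, N15 = L

N1 = NOT I1 = NOT H = L
N2 = I4 AND N1 = L AND L = L
N4 = NOT I3 = NOT L = H
N5 = I2 AND N1 = L AND L = L
N6 = N2 XOR N5 = L XOR L = L
N8 = N1 OR N5 = L OR L = L
N9 = N5 XNOR I1 = L XNOR H = L
N10 = N9 OR N5 = L OR L = L
N13 = N8 XNOR N10 = L XNOR L = H
N14 = N6 XOR N9 = L XOR L = L
N15 = N13 NAND N4 = H NAND H = L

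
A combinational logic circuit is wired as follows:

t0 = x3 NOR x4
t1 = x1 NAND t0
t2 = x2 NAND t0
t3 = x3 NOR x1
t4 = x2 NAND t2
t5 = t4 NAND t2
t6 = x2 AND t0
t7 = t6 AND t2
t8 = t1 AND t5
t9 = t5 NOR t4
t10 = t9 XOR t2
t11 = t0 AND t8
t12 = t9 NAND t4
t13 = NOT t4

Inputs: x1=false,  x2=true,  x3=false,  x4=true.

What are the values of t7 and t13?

t0 = x3 NOR x4 = false NOR true = false
t2 = x2 NAND t0 = true NAND false = true
t4 = x2 NAND t2 = true NAND true = false
t6 = x2 AND t0 = true AND false = false
t7 = t6 AND t2 = false AND true = false
t13 = NOT t4 = NOT false = true

t7 = false, t13 = true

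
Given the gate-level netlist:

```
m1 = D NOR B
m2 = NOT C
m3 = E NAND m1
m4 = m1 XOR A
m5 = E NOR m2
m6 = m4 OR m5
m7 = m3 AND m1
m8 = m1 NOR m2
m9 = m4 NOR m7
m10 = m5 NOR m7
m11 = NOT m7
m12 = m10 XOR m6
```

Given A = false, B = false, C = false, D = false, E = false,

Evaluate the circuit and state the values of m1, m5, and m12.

m1 = true, m5 = false, m12 = true

m1 = D NOR B = false NOR false = true
m2 = NOT C = NOT false = true
m3 = E NAND m1 = false NAND true = true
m4 = m1 XOR A = true XOR false = true
m5 = E NOR m2 = false NOR true = false
m6 = m4 OR m5 = true OR false = true
m7 = m3 AND m1 = true AND true = true
m10 = m5 NOR m7 = false NOR true = false
m12 = m10 XOR m6 = false XOR true = true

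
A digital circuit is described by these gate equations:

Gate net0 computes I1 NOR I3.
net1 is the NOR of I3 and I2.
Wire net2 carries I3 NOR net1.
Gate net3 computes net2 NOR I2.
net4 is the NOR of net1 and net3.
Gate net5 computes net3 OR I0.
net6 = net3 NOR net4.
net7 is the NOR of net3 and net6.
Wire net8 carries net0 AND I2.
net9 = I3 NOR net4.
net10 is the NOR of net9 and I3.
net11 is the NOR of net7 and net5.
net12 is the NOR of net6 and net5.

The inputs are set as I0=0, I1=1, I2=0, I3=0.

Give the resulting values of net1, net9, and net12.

net1 = 1; net9 = 1; net12 = 0

net1 = I3 NOR I2 = 0 NOR 0 = 1
net2 = I3 NOR net1 = 0 NOR 1 = 0
net3 = net2 NOR I2 = 0 NOR 0 = 1
net4 = net1 NOR net3 = 1 NOR 1 = 0
net5 = net3 OR I0 = 1 OR 0 = 1
net6 = net3 NOR net4 = 1 NOR 0 = 0
net9 = I3 NOR net4 = 0 NOR 0 = 1
net12 = net6 NOR net5 = 0 NOR 1 = 0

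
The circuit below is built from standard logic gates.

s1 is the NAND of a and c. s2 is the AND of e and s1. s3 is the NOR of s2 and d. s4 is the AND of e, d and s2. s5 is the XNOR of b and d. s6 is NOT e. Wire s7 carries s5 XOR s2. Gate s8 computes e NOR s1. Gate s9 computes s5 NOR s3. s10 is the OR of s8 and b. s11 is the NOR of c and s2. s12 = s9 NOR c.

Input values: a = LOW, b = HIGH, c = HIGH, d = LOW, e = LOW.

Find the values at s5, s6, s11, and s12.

s1 = a NAND c = LOW NAND HIGH = HIGH
s2 = e AND s1 = LOW AND HIGH = LOW
s3 = s2 NOR d = LOW NOR LOW = HIGH
s5 = b XNOR d = HIGH XNOR LOW = LOW
s6 = NOT e = NOT LOW = HIGH
s9 = s5 NOR s3 = LOW NOR HIGH = LOW
s11 = c NOR s2 = HIGH NOR LOW = LOW
s12 = s9 NOR c = LOW NOR HIGH = LOW

s5 = LOW  s6 = HIGH  s11 = LOW  s12 = LOW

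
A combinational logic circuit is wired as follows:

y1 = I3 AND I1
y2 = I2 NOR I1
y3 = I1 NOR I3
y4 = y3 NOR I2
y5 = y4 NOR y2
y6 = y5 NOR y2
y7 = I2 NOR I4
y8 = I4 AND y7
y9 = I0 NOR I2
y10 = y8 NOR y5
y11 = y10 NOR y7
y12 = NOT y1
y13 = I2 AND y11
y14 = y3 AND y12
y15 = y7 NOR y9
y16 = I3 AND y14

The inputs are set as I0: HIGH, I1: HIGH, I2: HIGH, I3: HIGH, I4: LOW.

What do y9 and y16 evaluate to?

y1 = I3 AND I1 = HIGH AND HIGH = HIGH
y3 = I1 NOR I3 = HIGH NOR HIGH = LOW
y9 = I0 NOR I2 = HIGH NOR HIGH = LOW
y12 = NOT y1 = NOT HIGH = LOW
y14 = y3 AND y12 = LOW AND LOW = LOW
y16 = I3 AND y14 = HIGH AND LOW = LOW

y9 = LOW; y16 = LOW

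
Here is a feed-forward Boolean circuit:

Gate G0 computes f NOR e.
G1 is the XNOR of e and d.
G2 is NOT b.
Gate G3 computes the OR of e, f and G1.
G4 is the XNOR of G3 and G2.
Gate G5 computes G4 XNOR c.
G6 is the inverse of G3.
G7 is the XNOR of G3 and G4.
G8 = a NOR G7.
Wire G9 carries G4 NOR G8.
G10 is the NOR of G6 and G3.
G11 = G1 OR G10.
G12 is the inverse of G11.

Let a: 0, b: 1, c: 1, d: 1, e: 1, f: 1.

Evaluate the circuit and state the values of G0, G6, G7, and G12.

G0 = 0, G6 = 0, G7 = 0, G12 = 0

G0 = f NOR e = 1 NOR 1 = 0
G1 = e XNOR d = 1 XNOR 1 = 1
G2 = NOT b = NOT 1 = 0
G3 = e OR f OR G1 = 1 OR 1 OR 1 = 1
G4 = G3 XNOR G2 = 1 XNOR 0 = 0
G6 = NOT G3 = NOT 1 = 0
G7 = G3 XNOR G4 = 1 XNOR 0 = 0
G10 = G6 NOR G3 = 0 NOR 1 = 0
G11 = G1 OR G10 = 1 OR 0 = 1
G12 = NOT G11 = NOT 1 = 0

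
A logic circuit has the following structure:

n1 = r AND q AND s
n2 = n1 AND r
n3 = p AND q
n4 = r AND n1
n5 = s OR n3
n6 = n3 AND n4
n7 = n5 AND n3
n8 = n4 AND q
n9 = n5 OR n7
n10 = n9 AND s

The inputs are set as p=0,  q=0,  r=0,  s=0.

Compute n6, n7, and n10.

n1 = r AND q AND s = 0 AND 0 AND 0 = 0
n3 = p AND q = 0 AND 0 = 0
n4 = r AND n1 = 0 AND 0 = 0
n5 = s OR n3 = 0 OR 0 = 0
n6 = n3 AND n4 = 0 AND 0 = 0
n7 = n5 AND n3 = 0 AND 0 = 0
n9 = n5 OR n7 = 0 OR 0 = 0
n10 = n9 AND s = 0 AND 0 = 0

n6 = 0; n7 = 0; n10 = 0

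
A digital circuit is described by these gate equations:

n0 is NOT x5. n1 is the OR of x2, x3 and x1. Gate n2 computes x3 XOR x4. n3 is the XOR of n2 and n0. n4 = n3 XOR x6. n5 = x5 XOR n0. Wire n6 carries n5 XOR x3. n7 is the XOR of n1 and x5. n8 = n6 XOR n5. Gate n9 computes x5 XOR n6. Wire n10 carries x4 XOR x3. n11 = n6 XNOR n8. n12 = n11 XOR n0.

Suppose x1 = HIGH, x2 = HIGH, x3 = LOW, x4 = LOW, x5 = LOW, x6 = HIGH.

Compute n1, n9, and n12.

n1 = HIGH; n9 = HIGH; n12 = HIGH

n0 = NOT x5 = NOT LOW = HIGH
n1 = x2 OR x3 OR x1 = HIGH OR LOW OR HIGH = HIGH
n5 = x5 XOR n0 = LOW XOR HIGH = HIGH
n6 = n5 XOR x3 = HIGH XOR LOW = HIGH
n8 = n6 XOR n5 = HIGH XOR HIGH = LOW
n9 = x5 XOR n6 = LOW XOR HIGH = HIGH
n11 = n6 XNOR n8 = HIGH XNOR LOW = LOW
n12 = n11 XOR n0 = LOW XOR HIGH = HIGH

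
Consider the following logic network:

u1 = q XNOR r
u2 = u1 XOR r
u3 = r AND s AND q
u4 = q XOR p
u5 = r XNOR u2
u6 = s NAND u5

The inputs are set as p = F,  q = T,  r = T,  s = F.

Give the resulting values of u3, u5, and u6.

u3 = F, u5 = F, u6 = T

u1 = q XNOR r = T XNOR T = T
u2 = u1 XOR r = T XOR T = F
u3 = r AND s AND q = T AND F AND T = F
u5 = r XNOR u2 = T XNOR F = F
u6 = s NAND u5 = F NAND F = T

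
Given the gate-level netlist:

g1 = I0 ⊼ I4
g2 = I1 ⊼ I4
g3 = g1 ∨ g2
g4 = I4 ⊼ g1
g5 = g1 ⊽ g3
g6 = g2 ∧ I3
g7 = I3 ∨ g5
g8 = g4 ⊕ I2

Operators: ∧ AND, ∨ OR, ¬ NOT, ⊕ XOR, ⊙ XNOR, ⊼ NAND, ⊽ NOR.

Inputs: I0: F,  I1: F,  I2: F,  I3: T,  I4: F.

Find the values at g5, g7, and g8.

g1 = I0 NAND I4 = F NAND F = T
g2 = I1 NAND I4 = F NAND F = T
g3 = g1 OR g2 = T OR T = T
g4 = I4 NAND g1 = F NAND T = T
g5 = g1 NOR g3 = T NOR T = F
g7 = I3 OR g5 = T OR F = T
g8 = g4 XOR I2 = T XOR F = T

g5 = F, g7 = T, g8 = T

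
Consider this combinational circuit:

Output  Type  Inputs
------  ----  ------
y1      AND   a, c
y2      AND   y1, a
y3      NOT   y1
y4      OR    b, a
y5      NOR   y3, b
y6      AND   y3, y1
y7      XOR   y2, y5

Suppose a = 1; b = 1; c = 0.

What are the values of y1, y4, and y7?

y1 = a AND c = 1 AND 0 = 0
y2 = y1 AND a = 0 AND 1 = 0
y3 = NOT y1 = NOT 0 = 1
y4 = b OR a = 1 OR 1 = 1
y5 = y3 NOR b = 1 NOR 1 = 0
y7 = y2 XOR y5 = 0 XOR 0 = 0

y1 = 0  y4 = 1  y7 = 0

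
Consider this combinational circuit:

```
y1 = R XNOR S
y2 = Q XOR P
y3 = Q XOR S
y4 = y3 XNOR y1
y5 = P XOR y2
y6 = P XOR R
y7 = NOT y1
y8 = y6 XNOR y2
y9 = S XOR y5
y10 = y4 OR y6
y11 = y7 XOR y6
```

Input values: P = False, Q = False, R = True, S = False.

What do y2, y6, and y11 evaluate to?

y2 = False; y6 = True; y11 = False

y1 = R XNOR S = True XNOR False = False
y2 = Q XOR P = False XOR False = False
y6 = P XOR R = False XOR True = True
y7 = NOT y1 = NOT False = True
y11 = y7 XOR y6 = True XOR True = False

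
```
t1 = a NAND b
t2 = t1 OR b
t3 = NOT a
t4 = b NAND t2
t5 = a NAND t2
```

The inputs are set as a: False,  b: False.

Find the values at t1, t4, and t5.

t1 = True, t4 = True, t5 = True

t1 = a NAND b = False NAND False = True
t2 = t1 OR b = True OR False = True
t4 = b NAND t2 = False NAND True = True
t5 = a NAND t2 = False NAND True = True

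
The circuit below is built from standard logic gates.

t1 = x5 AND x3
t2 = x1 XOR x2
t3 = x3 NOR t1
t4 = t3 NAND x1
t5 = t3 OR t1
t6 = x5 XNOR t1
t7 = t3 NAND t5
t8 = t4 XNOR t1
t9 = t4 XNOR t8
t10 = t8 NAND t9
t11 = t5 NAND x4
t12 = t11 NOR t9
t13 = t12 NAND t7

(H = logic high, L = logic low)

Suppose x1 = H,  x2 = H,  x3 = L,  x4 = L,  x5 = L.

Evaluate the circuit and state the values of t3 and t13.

t1 = x5 AND x3 = L AND L = L
t3 = x3 NOR t1 = L NOR L = H
t4 = t3 NAND x1 = H NAND H = L
t5 = t3 OR t1 = H OR L = H
t7 = t3 NAND t5 = H NAND H = L
t8 = t4 XNOR t1 = L XNOR L = H
t9 = t4 XNOR t8 = L XNOR H = L
t11 = t5 NAND x4 = H NAND L = H
t12 = t11 NOR t9 = H NOR L = L
t13 = t12 NAND t7 = L NAND L = H

t3 = H  t13 = H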